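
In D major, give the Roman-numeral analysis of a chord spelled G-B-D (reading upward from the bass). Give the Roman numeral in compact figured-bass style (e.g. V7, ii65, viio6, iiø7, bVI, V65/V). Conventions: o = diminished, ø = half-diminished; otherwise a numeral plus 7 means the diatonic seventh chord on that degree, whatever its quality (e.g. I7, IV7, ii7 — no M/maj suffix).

IV

The pitches G-B-D form a major triad rooted on G.
In D major, G is the subdominant; the diatonic major triad there is IV.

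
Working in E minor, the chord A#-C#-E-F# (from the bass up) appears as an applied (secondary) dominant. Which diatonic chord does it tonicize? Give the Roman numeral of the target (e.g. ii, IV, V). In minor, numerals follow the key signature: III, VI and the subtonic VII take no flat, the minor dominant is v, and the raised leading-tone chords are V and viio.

The chord is a dominant seventh chord on F#.
A dominant resolves down a perfect fifth: F# → B. In E minor, B is scale degree 5, i.e. V.

V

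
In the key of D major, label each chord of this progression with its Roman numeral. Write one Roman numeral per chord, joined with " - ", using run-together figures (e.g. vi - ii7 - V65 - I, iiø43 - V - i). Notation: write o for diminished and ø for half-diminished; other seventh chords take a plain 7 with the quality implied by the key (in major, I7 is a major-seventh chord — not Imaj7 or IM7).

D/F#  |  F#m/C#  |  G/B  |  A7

D/F# has root D, degree 1 in D major, so I6.
F#m/C# has root F#, degree 3 in D major, so iii64.
G/B: root G is the subdominant; major triad there is IV6.
A7: root A is the dominant; dominant seventh chord there is V7.

I6 - iii64 - IV6 - V7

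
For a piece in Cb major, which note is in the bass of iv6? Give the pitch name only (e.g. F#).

Abb

iv in Cb major has root Fb; the chord is Fb-Abb-Cb.
The figure 6 means first inversion — the third is in the bass.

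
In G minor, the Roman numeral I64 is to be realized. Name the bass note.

D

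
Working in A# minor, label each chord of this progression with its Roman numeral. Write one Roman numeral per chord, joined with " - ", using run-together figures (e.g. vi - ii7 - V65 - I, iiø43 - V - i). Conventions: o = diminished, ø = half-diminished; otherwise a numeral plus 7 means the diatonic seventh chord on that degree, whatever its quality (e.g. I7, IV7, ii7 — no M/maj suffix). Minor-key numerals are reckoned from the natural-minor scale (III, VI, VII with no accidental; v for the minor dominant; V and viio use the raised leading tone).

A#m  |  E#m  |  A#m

i - v - i

A#m has root A#, degree 1 in A# minor, so i.
E#m: root E# is the dominant; minor triad there is v.
A#m has root A#, degree 1 in A# minor, so i.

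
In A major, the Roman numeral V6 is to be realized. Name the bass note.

V in A major has root E; the chord is E-G#-B.
The figure 6 means first inversion — the third is in the bass.

G#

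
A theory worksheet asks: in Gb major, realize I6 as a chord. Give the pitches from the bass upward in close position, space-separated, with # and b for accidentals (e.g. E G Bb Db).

Bb Db Gb

The numeral's case and figure indicate a major triad. In Gb major its root, the first degree, is Gb.
That chord is spelled Gb-Bb-Db.
With the 6 figure the chord is in first inversion; from the bass Bb upward in close position it reads Bb-Db-Gb.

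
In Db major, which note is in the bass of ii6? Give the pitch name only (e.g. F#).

Gb

ii in Db major has root Eb; the chord is Eb-Gb-Bb.
The figure 6 means first inversion — the third is in the bass.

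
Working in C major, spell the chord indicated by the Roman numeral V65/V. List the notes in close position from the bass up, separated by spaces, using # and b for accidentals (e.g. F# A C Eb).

The slash means an applied dominant: we want the dominant of V. In C major, V is G major, and its dominant is built on D.
Building a dominant seventh chord on D gives D-F#-A-C.
The figured bass 65 indicates first inversion, placing the third (F#) in the bass: F#-A-C-D.

F# A C D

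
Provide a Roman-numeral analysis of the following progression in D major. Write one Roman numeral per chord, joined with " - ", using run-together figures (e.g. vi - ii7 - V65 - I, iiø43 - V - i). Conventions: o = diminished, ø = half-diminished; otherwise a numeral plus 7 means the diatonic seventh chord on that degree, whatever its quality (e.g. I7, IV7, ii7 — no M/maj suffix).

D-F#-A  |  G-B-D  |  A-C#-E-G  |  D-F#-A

I - IV - V7 - I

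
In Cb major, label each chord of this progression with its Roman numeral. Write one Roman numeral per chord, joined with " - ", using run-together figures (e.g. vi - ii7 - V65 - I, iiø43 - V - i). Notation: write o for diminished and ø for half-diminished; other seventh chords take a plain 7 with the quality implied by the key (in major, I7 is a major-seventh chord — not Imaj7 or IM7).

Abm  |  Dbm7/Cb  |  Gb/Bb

vi - ii42 - V6

Abm has root Ab, degree 6 in Cb major, so vi.
Dbm7/Cb: root Db is the supertonic; minor seventh chord there is ii42.
Gb/Bb has root Gb, degree 5 in Cb major, so V6.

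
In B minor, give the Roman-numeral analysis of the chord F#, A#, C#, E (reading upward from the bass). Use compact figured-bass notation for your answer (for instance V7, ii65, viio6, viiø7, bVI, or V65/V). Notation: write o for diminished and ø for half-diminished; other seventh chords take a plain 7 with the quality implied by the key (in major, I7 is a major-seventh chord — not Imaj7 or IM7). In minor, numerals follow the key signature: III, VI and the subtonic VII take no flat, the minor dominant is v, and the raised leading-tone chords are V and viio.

Stacked in thirds the chord is F#-A#-C#-E: a dominant seventh chord on F#.
In B minor, F# is the dominant; the diatonic dominant seventh chord there is V7.

V7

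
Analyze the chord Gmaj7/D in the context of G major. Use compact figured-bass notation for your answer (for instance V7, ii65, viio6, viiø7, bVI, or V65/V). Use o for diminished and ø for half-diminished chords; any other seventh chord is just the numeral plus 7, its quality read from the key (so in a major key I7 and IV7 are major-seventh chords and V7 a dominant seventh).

I43

The pitches G-B-D-F# form a major seventh chord rooted on G.
In G major, G is the tonic; the diatonic major seventh chord there is I7.
With D in the bass the chord is in second inversion, so the figured bass is 43.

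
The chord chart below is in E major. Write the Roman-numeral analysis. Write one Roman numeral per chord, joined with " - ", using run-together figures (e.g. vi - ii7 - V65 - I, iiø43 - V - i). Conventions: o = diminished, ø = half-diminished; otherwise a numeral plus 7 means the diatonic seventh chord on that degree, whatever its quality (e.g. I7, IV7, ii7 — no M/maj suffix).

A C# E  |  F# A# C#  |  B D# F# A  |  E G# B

IV - V/V - V7 - I

A-C#-E: root A is the subdominant; major triad there is IV.
F#-A#-C# is the secondary dominant of V (major triad on F#): V/V.
B-D#-F#-A: dominant seventh chord on B = scale degree 5 → V7.
E-G#-B: major triad on E = scale degree 1 → I.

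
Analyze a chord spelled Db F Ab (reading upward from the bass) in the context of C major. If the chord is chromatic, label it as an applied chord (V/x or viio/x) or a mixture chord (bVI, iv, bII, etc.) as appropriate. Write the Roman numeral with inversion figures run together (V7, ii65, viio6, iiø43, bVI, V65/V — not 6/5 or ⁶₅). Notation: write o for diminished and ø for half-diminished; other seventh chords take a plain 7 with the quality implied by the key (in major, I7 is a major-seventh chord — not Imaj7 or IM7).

The pitches Db-F-Ab form a major triad rooted on Db.
Db is the lowered second degree of C major (diatonic 2 would be D). This is the Neapolitan chord — a major triad on the lowered second degree.

bII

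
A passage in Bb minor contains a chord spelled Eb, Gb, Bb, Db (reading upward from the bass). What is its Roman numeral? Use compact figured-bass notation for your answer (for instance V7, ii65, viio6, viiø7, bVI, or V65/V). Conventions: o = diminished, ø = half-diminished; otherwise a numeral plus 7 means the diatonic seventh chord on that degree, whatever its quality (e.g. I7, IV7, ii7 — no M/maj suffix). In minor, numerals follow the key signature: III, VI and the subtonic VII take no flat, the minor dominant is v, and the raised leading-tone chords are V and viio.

Stacked in thirds the chord is Eb-Gb-Bb-Db: a minor seventh chord on Eb.
Eb is scale degree 4 in Bb minor, and a minor seventh chord on that degree is written iv7.

iv7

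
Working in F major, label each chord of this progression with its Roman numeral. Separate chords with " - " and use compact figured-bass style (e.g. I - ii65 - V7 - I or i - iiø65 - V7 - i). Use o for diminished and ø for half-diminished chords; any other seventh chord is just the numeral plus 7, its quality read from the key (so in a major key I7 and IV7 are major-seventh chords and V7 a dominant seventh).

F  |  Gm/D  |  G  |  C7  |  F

I - ii64 - V/V - V7 - I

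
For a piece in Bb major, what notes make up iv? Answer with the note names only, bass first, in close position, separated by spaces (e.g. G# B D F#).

Scale degree 4 in Bb major is Eb; here the chord built on it is altered to a minor triad. iv is the minor subdominant, borrowed from the parallel minor.
So the chord is Eb-Gb-Bb, a minor triad.

Eb Gb Bb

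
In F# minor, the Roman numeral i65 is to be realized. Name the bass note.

i in F# minor has root F#; the chord is F#-A-C#-E.
The figure 65 means first inversion — the third is in the bass.

A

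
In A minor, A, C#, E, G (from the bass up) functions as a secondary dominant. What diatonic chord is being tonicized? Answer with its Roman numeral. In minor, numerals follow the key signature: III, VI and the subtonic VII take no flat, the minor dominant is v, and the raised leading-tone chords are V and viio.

The chord is a dominant seventh chord on A.
A dominant resolves down a perfect fifth: A → D. In A minor, D is scale degree 4, i.e. iv.

iv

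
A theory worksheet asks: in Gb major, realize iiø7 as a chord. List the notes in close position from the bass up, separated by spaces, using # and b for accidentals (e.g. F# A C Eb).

Scale degree 2 in Gb major is Ab; here the chord built on it is altered to a half-diminished seventh chord. iiø7 is the half-diminished supertonic seventh, borrowed from the parallel minor.
So the chord is Ab-Cb-Ebb-Gb, a half-diminished seventh chord.

Ab Cb Ebb Gb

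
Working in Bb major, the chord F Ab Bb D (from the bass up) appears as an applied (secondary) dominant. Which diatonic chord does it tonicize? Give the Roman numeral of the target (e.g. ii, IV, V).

IV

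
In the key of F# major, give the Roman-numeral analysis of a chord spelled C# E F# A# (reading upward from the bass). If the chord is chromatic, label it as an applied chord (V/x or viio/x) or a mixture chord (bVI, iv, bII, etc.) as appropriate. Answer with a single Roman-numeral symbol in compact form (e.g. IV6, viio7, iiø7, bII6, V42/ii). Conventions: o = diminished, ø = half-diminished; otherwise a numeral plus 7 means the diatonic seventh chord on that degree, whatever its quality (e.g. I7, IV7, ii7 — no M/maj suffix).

The pitches F#-A#-C#-E form a dominant seventh chord rooted on F#.
F# is not a diatonic chord root with this quality in F# major, but it lies a perfect fifth above B (IV), so the chord functions as an applied dominant of IV.
With C# in the bass the chord is in second inversion, so the figured bass is 43.

V43/IV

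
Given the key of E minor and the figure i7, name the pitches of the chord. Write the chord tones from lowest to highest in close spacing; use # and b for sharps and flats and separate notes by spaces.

E G B D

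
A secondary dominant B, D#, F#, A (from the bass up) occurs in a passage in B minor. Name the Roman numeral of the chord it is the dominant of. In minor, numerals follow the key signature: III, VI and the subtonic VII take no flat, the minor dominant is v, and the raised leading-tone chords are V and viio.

The chord is a dominant seventh chord on B.
A dominant resolves down a perfect fifth: B → E. In B minor, E is scale degree 4, i.e. iv.

iv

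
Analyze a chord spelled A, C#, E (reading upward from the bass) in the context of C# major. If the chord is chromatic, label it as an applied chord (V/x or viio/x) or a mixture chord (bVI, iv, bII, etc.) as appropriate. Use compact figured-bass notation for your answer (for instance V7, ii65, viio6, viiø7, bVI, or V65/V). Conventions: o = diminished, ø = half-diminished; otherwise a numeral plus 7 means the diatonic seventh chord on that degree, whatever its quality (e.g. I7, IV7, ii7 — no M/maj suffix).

The pitches A-C#-E form a major triad rooted on A.
A is the lowered sixth degree of C# major (diatonic 6 would be A#). This is a major triad on the lowered sixth degree, borrowed from the parallel minor.

bVI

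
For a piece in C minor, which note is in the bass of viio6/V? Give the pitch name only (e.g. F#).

The applied chord viio6/V is rooted on F#: F#-A-C.
The figure 6 means first inversion — the third is in the bass.

A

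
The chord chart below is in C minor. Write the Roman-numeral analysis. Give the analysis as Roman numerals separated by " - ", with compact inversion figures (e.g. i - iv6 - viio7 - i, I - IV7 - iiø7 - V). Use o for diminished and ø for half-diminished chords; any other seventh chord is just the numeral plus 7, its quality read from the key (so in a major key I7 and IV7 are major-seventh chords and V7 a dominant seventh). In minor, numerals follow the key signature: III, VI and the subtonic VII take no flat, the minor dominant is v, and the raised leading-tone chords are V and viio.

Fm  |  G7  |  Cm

iv - V7 - i

Fm: root F is the subdominant; minor triad there is iv.
G7: dominant seventh chord on G = scale degree 5 → V7.
Cm: root C is the tonic; minor triad there is i.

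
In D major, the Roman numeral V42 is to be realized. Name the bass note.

G

V in D major has root A; the chord is A-C#-E-G.
The figure 42 means third inversion — the seventh is in the bass.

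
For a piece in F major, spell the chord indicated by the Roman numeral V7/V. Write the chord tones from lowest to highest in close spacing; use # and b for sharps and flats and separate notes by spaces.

V7/V is a secondary dominant — the dominant seventh of V. V in F major is C, so the applied chord's root is G, a perfect fifth above.
Building a dominant seventh chord on G gives G-B-D-F.

G B D F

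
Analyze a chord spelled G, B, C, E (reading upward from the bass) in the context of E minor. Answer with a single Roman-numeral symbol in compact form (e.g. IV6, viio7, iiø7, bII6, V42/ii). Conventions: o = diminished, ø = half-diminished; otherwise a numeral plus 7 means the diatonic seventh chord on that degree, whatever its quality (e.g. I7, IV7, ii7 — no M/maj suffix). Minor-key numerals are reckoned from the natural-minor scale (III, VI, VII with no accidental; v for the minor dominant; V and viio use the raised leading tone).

VI43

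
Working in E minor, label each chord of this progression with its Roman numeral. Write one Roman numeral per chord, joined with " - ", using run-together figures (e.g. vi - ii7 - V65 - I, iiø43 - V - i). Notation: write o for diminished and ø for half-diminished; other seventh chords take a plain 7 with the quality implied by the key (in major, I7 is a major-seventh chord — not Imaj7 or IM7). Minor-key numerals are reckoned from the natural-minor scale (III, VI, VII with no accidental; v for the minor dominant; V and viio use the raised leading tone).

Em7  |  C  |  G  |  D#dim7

i7 - VI - III - viio7

Em7: root E is the tonic; minor seventh chord there is i7.
C has root C, degree 6 in E minor, so VI.
G: major triad on G = scale degree 3 → III.
D#dim7 has root D#, degree 7 in E minor, so viio7.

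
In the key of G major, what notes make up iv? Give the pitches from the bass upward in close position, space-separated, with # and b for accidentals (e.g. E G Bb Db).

Scale degree 4 in G major is C; here the chord built on it is altered to a minor triad. iv is the minor subdominant, borrowed from the parallel minor.
So the chord is C-Eb-G, a minor triad.

C Eb G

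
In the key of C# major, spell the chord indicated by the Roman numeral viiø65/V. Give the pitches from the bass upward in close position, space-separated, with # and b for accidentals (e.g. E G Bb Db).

A# C# E# F##

viiø65/V is a secondary leading-tone chord. The target V is G# in C# major; the applied chord is rooted a semitone below, on F##.
Building a half-diminished seventh chord on F## gives F##-A#-C#-E#.
The figured bass 65 indicates first inversion, placing the third (A#) in the bass: A#-C#-E#-F##.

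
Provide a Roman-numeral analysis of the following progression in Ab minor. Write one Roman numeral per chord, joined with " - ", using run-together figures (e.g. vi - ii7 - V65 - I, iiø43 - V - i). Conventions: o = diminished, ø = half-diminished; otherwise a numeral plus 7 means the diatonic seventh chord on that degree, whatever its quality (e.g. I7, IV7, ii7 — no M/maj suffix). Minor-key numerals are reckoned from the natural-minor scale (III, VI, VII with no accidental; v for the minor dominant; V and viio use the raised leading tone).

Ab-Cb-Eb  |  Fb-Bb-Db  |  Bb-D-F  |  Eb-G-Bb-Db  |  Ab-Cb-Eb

i - iio64 - V/V - V7 - i

Ab-Cb-Eb: minor triad on Ab = scale degree 1 → i.
Fb-Bb-Db has root Bb, degree 2 in Ab minor, so iio64.
Bb-D-F: chromatic; Bb is V of V, so V/V.
Eb-G-Bb-Db has root Eb, degree 5 in Ab minor, so V7.
Ab-Cb-Eb: minor triad on Ab = scale degree 1 → i.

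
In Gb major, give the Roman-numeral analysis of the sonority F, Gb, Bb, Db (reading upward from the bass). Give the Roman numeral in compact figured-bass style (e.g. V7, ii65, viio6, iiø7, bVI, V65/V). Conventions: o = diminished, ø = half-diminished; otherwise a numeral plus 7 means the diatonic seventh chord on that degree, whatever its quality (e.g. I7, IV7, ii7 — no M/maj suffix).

The pitches Gb-Bb-Db-F form a major seventh chord rooted on Gb.
In Gb major, Gb is the tonic; the diatonic major seventh chord there is I7.
With F in the bass the chord is in third inversion, so the figured bass is 42.

I42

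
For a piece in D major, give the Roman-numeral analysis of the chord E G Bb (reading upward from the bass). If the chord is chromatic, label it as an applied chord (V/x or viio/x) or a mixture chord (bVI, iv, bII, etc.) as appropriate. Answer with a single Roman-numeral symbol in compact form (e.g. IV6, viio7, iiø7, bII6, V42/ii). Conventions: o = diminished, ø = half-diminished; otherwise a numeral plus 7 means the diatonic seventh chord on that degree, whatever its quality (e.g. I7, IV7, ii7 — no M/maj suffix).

iio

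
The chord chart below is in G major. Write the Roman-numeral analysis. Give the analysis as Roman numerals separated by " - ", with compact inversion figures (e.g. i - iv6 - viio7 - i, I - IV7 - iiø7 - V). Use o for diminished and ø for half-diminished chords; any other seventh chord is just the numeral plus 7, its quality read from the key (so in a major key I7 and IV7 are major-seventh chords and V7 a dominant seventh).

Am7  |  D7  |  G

ii7 - V7 - I

Am7 has root A, degree 2 in G major, so ii7.
D7 has root D, degree 5 in G major, so V7.
G: root G is the tonic; major triad there is I.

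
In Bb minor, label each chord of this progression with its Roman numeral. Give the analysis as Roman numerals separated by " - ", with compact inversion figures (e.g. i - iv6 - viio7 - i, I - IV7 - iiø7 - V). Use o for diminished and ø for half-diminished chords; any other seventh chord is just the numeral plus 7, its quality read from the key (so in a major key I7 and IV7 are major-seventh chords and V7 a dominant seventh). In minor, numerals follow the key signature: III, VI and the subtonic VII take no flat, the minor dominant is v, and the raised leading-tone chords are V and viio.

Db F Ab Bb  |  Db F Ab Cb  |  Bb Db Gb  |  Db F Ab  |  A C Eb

i65 - V7/VI - VI6 - III - viio

Db-F-Ab-Bb has root Bb, degree 1 in Bb minor, so i65.
Db-F-Ab-Cb: a dominant seventh chord on Db, the applied dominant of VI → V7/VI.
Bb-Db-Gb: major triad on Gb = scale degree 6 → VI6.
Db-F-Ab: major triad on Db = scale degree 3 → III.
A-C-Eb has root A, degree 7 in Bb minor, so viio.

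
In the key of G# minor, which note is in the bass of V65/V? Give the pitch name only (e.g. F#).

C##

The applied chord V65/V is rooted on A#: A#-C##-E#-G#.
The figure 65 means first inversion — the third is in the bass.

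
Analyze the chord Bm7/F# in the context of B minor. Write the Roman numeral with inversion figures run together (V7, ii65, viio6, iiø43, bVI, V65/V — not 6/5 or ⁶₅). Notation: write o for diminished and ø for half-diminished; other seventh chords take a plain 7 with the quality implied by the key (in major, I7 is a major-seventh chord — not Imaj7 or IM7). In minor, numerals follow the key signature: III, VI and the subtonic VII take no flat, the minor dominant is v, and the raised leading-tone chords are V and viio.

i43

The pitches B-D-F#-A form a minor seventh chord rooted on B.
In B minor, B is the tonic; the diatonic minor seventh chord there is i7.
With F# in the bass the chord is in second inversion, so the figured bass is 43.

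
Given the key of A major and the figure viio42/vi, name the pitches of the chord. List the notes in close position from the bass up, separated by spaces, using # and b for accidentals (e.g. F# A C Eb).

D E# G# B

viio42/vi is a secondary leading-tone chord. The target vi is F# in A major; the applied chord is rooted a semitone below, on E#.
Building a fully diminished seventh chord on E# gives E#-G#-B-D.
With the 42 figure the chord is in third inversion; from the bass D upward in close position it reads D-E#-G#-B.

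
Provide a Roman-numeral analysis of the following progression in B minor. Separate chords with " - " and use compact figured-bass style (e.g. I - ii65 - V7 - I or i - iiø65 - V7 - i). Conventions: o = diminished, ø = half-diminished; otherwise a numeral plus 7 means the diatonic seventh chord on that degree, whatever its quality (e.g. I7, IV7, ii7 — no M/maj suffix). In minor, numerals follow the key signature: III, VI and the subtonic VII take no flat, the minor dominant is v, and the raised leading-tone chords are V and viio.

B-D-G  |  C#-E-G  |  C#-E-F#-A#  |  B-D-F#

VI6 - iio - V43 - i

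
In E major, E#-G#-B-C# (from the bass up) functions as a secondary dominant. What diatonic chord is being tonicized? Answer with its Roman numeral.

ii

The chord is a dominant seventh chord on C#.
A dominant resolves down a perfect fifth: C# → F#. In E major, F# is scale degree 2, i.e. ii.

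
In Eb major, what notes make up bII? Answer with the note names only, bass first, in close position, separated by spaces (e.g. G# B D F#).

Scale degree 2 in Eb major is F; lowering it a half step gives Fb. bII is the Neapolitan chord — a major triad on the lowered second degree.
So the chord is Fb-Ab-Cb, a major triad.

Fb Ab Cb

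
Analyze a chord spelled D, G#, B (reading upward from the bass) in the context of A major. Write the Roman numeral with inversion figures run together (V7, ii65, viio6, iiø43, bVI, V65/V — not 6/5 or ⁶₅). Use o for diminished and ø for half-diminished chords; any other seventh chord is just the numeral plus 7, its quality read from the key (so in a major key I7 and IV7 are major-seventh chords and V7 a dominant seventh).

Stacked in thirds the chord is G#-B-D: a diminished triad on G#.
In A major, G# is the leading tone; the diatonic diminished triad there is viio.
With D in the bass the chord is in second inversion, so the figured bass is 64.

viio64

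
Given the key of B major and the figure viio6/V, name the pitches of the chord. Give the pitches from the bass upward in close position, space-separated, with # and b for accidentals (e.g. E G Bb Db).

The slash marks an applied leading-tone chord: viio of V. In B major, V is F#, so the leading tone to it is E#, a half step below.
Building a diminished triad on E# gives E#-G#-B.
With the 6 figure the chord is in first inversion; from the bass G# upward in close position it reads G#-B-E#.

G# B E#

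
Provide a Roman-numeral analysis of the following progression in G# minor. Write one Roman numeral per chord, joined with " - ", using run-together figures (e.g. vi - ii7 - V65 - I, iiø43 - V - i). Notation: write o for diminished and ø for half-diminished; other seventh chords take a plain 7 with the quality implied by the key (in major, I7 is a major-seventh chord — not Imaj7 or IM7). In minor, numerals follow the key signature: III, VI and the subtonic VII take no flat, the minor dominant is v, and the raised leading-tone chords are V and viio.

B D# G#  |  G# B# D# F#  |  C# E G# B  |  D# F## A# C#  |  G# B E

i6 - V7/iv - iv7 - V7 - VI6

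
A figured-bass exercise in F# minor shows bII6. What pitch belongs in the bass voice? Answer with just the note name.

B

bII in F# minor has root G; the chord is G-B-D.
The figure 6 means first inversion — the third is in the bass.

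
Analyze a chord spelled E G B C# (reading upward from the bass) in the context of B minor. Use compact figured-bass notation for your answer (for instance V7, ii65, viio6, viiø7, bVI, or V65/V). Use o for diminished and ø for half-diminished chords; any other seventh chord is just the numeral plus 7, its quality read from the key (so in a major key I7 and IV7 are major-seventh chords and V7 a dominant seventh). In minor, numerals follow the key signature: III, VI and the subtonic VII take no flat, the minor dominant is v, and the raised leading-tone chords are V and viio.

The pitches C#-E-G-B form a half-diminished seventh chord rooted on C#.
C# is scale degree 2 in B minor, and a half-diminished seventh chord on that degree is written iiø7.
With E in the bass the chord is in first inversion, so the figured bass is 65.

iiø65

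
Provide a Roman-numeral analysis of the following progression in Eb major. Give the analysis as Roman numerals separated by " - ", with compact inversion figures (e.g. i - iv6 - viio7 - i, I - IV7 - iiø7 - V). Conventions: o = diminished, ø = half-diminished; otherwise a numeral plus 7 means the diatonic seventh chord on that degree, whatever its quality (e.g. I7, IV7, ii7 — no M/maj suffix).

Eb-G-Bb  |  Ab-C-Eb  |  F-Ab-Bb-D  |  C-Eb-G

I - IV - V43 - vi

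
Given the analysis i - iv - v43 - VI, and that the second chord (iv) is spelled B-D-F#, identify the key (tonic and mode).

F# minor

iv is given as B-D-F# — a minor triad with root B.
If B is scale degree 4 and the mode makes that degree carry a minor triad, the tonic is F# and the mode is minor.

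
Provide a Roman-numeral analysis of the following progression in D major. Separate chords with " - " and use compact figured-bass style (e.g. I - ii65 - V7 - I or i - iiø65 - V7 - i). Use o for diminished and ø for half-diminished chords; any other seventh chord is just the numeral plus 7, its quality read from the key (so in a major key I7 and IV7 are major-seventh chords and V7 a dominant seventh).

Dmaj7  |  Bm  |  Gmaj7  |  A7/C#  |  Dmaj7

Dmaj7 has root D, degree 1 in D major, so I7.
Bm: root B is the submediant; minor triad there is vi.
Gmaj7: root G is the subdominant; major seventh chord there is IV7.
A7/C# has root A, degree 5 in D major, so V65.
Dmaj7: root D is the tonic; major seventh chord there is I7.

I7 - vi - IV7 - V65 - I7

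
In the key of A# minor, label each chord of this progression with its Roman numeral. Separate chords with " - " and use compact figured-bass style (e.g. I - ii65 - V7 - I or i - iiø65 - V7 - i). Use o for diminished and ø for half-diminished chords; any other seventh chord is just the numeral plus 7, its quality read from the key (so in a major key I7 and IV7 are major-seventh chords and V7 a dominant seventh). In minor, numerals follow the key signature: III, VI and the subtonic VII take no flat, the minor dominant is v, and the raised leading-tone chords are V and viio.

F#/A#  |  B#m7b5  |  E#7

F#/A#: root F# is the submediant; major triad there is VI6.
B#m7b5: root B# is the supertonic; half-diminished seventh chord there is iiø7.
E#7: root E# is the dominant; dominant seventh chord there is V7.

VI6 - iiø7 - V7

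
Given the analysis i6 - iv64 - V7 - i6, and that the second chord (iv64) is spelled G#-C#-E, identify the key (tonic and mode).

G# minor

The chord C#m/G# is a minor triad rooted on C#; its label is iv64.
iv64 on C# implies C# is the subdominant; that puts the tonic at G#, and the lowercase numeral fits minor mode.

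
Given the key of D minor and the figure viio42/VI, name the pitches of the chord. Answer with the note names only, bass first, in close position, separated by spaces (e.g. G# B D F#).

The slash marks an applied leading-tone chord: viio of VI. In D minor, VI is Bb, so the leading tone to it is A, a half step below.
Building a fully diminished seventh chord on A gives A-C-Eb-Gb.
The figured bass 42 indicates third inversion, placing the seventh (Gb) in the bass: Gb-A-C-Eb.

Gb A C Eb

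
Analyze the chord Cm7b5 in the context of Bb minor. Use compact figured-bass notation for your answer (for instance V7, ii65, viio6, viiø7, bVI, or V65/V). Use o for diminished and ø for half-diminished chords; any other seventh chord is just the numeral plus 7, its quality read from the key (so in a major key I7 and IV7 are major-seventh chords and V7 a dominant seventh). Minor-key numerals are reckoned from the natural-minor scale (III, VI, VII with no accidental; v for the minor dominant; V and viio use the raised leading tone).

iiø7

The pitches C-Eb-Gb-Bb form a half-diminished seventh chord rooted on C.
In Bb minor, C is the supertonic; the diatonic half-diminished seventh chord there is iiø7.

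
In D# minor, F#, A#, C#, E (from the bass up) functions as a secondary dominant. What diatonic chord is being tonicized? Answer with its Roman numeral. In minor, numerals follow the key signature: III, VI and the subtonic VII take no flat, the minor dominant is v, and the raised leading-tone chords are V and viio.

VI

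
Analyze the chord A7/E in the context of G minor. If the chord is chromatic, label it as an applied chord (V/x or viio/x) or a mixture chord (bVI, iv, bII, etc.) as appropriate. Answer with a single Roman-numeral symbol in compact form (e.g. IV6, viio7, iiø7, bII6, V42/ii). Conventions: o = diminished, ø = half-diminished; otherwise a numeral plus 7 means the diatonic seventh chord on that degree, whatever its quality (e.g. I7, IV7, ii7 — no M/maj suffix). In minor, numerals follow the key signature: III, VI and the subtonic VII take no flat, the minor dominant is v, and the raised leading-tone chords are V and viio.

V43/V

The pitches A-C#-E-G form a dominant seventh chord rooted on A.
A is not a diatonic chord root with this quality in G minor, but it lies a perfect fifth above D (V), so the chord functions as an applied dominant of V.
With E in the bass the chord is in second inversion, so the figured bass is 43.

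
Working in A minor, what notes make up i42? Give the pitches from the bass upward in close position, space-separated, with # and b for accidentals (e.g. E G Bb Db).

G A C E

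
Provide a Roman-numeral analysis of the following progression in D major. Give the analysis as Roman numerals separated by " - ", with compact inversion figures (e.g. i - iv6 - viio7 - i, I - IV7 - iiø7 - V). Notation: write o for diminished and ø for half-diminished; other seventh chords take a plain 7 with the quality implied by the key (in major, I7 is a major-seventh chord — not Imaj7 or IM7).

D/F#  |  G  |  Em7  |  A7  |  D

D/F#: major triad on D = scale degree 1 → I6.
G: major triad on G = scale degree 4 → IV.
Em7 has root E, degree 2 in D major, so ii7.
A7 has root A, degree 5 in D major, so V7.
D: root D is the tonic; major triad there is I.

I6 - IV - ii7 - V7 - I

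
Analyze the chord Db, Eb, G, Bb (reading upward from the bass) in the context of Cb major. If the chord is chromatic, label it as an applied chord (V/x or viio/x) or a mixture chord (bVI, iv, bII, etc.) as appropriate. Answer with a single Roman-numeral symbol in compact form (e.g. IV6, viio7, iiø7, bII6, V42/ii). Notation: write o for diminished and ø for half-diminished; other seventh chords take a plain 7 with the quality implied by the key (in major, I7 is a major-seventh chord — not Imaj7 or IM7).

Stacked in thirds the chord is Eb-G-Bb-Db: a dominant seventh chord on Eb.
Eb is not a diatonic chord root with this quality in Cb major, but it lies a perfect fifth above Ab (vi), so the chord functions as an applied dominant of vi.
With Db in the bass the chord is in third inversion, so the figured bass is 42.

V42/vi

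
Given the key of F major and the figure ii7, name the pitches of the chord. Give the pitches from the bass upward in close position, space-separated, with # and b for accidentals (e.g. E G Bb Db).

G Bb D F

In F major, the supertonic is G, and the diatonic chord built there is a minor seventh chord.
Stacking thirds from G gives G-Bb-D-F.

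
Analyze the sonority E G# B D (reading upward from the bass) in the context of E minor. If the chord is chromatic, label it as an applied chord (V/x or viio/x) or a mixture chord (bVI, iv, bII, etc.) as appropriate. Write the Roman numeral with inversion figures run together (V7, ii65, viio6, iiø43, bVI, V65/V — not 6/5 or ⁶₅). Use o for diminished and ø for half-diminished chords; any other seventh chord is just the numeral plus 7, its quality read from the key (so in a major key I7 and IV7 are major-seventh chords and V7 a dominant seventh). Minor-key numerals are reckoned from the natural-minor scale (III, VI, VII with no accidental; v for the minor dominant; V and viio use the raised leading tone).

The pitches E-G#-B-D form a dominant seventh chord rooted on E.
E is not a diatonic chord root with this quality in E minor, but it lies a perfect fifth above A (iv), so the chord functions as an applied dominant of iv.

V7/iv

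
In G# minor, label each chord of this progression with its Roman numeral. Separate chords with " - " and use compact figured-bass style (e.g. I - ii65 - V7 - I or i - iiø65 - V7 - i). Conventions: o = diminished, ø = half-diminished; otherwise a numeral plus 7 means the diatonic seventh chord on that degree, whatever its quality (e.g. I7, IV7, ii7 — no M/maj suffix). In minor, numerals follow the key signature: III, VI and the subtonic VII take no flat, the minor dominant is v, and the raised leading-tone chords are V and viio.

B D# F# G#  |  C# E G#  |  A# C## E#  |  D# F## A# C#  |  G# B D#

i65 - iv - V/V - V7 - i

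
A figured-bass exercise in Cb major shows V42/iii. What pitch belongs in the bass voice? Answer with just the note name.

Ab

The applied chord V42/iii is rooted on Bb: Bb-D-F-Ab.
The figure 42 means third inversion — the seventh is in the bass.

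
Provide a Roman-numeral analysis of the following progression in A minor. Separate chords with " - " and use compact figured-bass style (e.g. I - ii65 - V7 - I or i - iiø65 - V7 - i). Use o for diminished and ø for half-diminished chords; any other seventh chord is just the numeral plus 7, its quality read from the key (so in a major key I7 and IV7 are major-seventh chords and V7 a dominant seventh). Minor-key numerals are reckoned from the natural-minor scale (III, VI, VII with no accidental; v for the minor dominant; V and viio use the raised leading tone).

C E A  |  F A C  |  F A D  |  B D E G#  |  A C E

C-E-A: root A is the tonic; minor triad there is i6.
F-A-C: major triad on F = scale degree 6 → VI.
F-A-D: minor triad on D = scale degree 4 → iv6.
B-D-E-G# has root E, degree 5 in A minor, so V43.
A-C-E: root A is the tonic; minor triad there is i.

i6 - VI - iv6 - V43 - i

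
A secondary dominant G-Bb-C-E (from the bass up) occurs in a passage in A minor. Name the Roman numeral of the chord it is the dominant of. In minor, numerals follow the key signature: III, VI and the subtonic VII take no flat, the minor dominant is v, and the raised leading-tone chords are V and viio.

The chord is a dominant seventh chord on C.
A dominant resolves down a perfect fifth: C → F. In A minor, F is scale degree 6, i.e. VI.

VI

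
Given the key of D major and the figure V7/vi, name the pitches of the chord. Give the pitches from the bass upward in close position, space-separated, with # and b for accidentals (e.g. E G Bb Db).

V7/vi is a secondary dominant — the dominant seventh of vi. vi in D major is B, so the applied chord's root is F#, a perfect fifth above.
Building a dominant seventh chord on F# gives F#-A#-C#-E.

F# A# C# E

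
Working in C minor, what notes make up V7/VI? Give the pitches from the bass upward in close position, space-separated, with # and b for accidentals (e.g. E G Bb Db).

Eb G Bb Db

The slash means an applied dominant: we want the dominant of VI. In C minor, VI is Ab major, and its dominant is built on Eb.
Building a dominant seventh chord on Eb gives Eb-G-Bb-Db.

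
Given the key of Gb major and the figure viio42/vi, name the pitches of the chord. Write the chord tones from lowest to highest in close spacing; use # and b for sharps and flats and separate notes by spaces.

Cb D F Ab

The slash marks an applied leading-tone chord: viio of vi. In Gb major, vi is Eb, so the leading tone to it is D, a half step below.
Building a fully diminished seventh chord on D gives D-F-Ab-Cb.
The figured bass 42 indicates third inversion, placing the seventh (Cb) in the bass: Cb-D-F-Ab.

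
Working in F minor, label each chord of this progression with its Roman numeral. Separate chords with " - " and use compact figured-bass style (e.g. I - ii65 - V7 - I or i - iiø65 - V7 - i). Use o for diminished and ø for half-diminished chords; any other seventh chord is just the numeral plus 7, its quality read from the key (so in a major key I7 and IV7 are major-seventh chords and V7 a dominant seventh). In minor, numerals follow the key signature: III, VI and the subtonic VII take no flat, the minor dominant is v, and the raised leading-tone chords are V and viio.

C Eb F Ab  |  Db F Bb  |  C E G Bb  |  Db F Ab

C-Eb-F-Ab: root F is the tonic; minor seventh chord there is i43.
Db-F-Bb: root Bb is the subdominant; minor triad there is iv6.
C-E-G-Bb: root C is the dominant; dominant seventh chord there is V7.
Db-F-Ab: root Db is the submediant; major triad there is VI.

i43 - iv6 - V7 - VI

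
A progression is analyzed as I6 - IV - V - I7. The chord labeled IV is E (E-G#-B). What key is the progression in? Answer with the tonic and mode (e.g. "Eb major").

B major

The anchor chord is a major triad on E, labeled IV.
IV on E implies E is the subdominant; that puts the tonic at B, and the uppercase numeral fits major mode.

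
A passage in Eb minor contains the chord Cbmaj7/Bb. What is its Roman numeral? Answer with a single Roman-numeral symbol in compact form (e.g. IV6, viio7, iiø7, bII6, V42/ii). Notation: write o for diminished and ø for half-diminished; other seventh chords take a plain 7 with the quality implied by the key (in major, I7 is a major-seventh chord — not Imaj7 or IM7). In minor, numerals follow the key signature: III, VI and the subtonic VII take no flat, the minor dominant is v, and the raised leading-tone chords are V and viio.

The pitches Cb-Eb-Gb-Bb form a major seventh chord rooted on Cb.
Cb is scale degree 6 in Eb minor, and a major seventh chord on that degree is written VI7.
With Bb in the bass the chord is in third inversion, so the figured bass is 42.

VI42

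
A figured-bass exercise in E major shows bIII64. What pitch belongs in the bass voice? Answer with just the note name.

bIII in E major has root G; the chord is G-B-D.
The figure 64 means second inversion — the fifth is in the bass.

D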